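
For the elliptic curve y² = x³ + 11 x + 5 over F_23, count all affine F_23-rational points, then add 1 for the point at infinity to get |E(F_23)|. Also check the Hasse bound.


Affine points = {(2, 9), (2, 14), (5, 1), (5, 22), (11, 10), (11, 13), (12, 5), (12, 18), (15, 7), (15, 16), (18, 3), (18, 20), (19, 9), (19, 14), (22, 4), (22, 19)}; affine count = 16; |E(F_23)| = 17.

Discriminant check: Δ ∝ 4a³ + 27b² = 4·11³ + 27·5² = 4·1331 + 27·25 ≡ 19 (mod 23). Nonzero ⇒ E is nonsingular.
For each x ∈ F_23, compute rhs = x³ + 11·x + 5 mod 23, then count y ∈ F_23 with y² ≡ rhs.
  x = 0: rhs = 5, matching y values: none (0 points).
  x = 1: rhs = 17, matching y values: none (0 points).
  x = 2: rhs = 12, matching y values: 9, 14 (2 points).
  x = 3: rhs = 19, matching y values: none (0 points).
  x = 4: rhs = 21, matching y values: none (0 points).
  x = 5: rhs = 1, matching y values: 1, 22 (2 points).
  x = 6: rhs = 11, matching y values: none (0 points).
  x = 7: rhs = 11, matching y values: none (0 points).
  x = 8: rhs = 7, matching y values: none (0 points).
  x = 9: rhs = 5, matching y values: none (0 points).
  x = 10: rhs = 11, matching y values: none (0 points).
  x = 11: rhs = 8, matching y values: 10, 13 (2 points).
  x = 12: rhs = 2, matching y values: 5, 18 (2 points).
  x = 13: rhs = 22, matching y values: none (0 points).
  x = 14: rhs = 5, matching y values: none (0 points).
  x = 15: rhs = 3, matching y values: 7, 16 (2 points).
  x = 16: rhs = 22, matching y values: none (0 points).
  x = 17: rhs = 22, matching y values: none (0 points).
  x = 18: rhs = 9, matching y values: 3, 20 (2 points).
  x = 19: rhs = 12, matching y values: 9, 14 (2 points).
  x = 20: rhs = 14, matching y values: none (0 points).
  x = 21: rhs = 21, matching y values: none (0 points).
  x = 22: rhs = 16, matching y values: 4, 19 (2 points).
Total affine count: 16.
Full point count |E(F_23)| = 16 + 1 = 17.
Hasse bound: |17 − (23+1)| = |-7| = 7 ≤ 2√23 ≈ 9.5917 ✓.


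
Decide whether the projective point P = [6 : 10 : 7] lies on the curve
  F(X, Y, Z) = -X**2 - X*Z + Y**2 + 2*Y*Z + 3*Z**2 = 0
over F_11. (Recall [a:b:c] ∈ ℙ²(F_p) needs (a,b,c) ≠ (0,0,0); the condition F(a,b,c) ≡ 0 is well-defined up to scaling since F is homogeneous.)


F(6,10,7) ≡ 1 (mod 11); P is NOT on the curve.

Evaluate F(6, 10, 7) term-by-term (mod 11).
  -X**2 ↦ -1·36·1·1 = -36
  -X*Z ↦ -1·6·1·7 = -42
  Y**2 ↦ 1·1·100·1 = 100
  2*Y*Z ↦ 2·1·10·7 = 140
  3*Z**2 ↦ 3·1·1·49 = 147
Sum: F(6, 10, 7) = (-36) + (-42) + (100) + (140) + (147) = 309.
Reducing mod 11: 309 ≡ 1 (mod 11).
Since F(a, b, c) ≡ 1 ≠ 0 (mod 11), P does NOT lie on the curve.


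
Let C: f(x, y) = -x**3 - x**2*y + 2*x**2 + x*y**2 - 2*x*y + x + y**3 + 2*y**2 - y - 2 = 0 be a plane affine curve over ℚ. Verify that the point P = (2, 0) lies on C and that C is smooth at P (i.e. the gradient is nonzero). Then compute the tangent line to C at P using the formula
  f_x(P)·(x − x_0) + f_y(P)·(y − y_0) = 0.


Tangent line at P: -3*x - 9*y + 6 = 0.

Step 1: f(2, 0) = 0, so P lies on C.
Step 2: partial derivatives
  f_x(x, y) = -3*x**2 - 2*x*y + 4*x + y**2 - 2*y + 1, f_y(x, y) = -x**2 + 2*x*y - 2*x + 3*y**2 + 4*y - 1.
  f_x(P) = -3, f_y(P) = -9 (gradient nonzero, so P is smooth).
Step 3: tangent line at P: -3·(x − 2) + -9·(y − 0) = 0.
Expanding: -3*x - 9*y + 6 = 0.


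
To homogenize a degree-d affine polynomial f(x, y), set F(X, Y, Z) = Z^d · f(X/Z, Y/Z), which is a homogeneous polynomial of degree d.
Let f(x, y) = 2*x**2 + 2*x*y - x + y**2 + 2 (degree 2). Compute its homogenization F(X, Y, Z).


F(X, Y, Z) = 2*X**2 + 2*X*Y - X*Z + Y**2 + 2*Z**2

deg(f) = 2.
Substitute x = X/Z, y = Y/Z into f, then multiply by Z^2.
  monomial 2·x^2·y^0 ↦ 2·X^2·Y^0·Z^0.
  monomial 2·x^1·y^1 ↦ 2·X^1·Y^1·Z^0.
  monomial -1·x^1·y^0 ↦ -1·X^1·Y^0·Z^1.
  monomial 1·x^0·y^2 ↦ 1·X^0·Y^2·Z^0.
  monomial 2·x^0·y^0 ↦ 2·X^0·Y^0·Z^2.
Collecting: F(X, Y, Z) = 2*X**2 + 2*X*Y - X*Z + Y**2 + 2*Z**2.


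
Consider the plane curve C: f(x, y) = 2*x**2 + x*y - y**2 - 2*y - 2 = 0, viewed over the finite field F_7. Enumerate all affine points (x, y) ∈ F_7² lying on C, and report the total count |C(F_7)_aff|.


Affine F_7-points: {(1, 0), (1, 6), (3, 2), (3, 6), (6, 0), (6, 4)}; count = 6.

For each of the 49 pairs (x, y) ∈ F_7², evaluate f(x, y) mod 7. Record the zeros.
  x = 0: [0↦5, 1↦2, 2↦4, 3↦4, 4↦2, 5↦5, 6↦6]  zeros at y ∈ ∅
  x = 1: [0↦0, 1↦5, 2↦1, 3↦2, 4↦1, 5↦5, 6↦0]  zeros at y ∈ {0, 6}
  x = 2: [0↦6, 1↦5, 2↦2, 3↦4, 4↦4, 5↦2, 6↦5]  zeros at y ∈ ∅
  x = 3: [0↦2, 1↦2, 2↦0, 3↦3, 4↦4, 5↦3, 6↦0]  zeros at y ∈ {2, 6}
  x = 4: [0↦2, 1↦3, 2↦2, 3↦6, 4↦1, 5↦1, 6↦6]  zeros at y ∈ ∅
  x = 5: [0↦6, 1↦1, 2↦1, 3↦6, 4↦2, 5↦3, 6↦2]  zeros at y ∈ ∅
  x = 6: [0↦0, 1↦3, 2↦4, 3↦3, 4↦0, 5↦2, 6↦2]  zeros at y ∈ {0, 4}
Collecting zeros: affine points = {(1, 0), (1, 6), (3, 2), (3, 6), (6, 0), (6, 4)}.
Total count |C(F_7)_aff| = 6.


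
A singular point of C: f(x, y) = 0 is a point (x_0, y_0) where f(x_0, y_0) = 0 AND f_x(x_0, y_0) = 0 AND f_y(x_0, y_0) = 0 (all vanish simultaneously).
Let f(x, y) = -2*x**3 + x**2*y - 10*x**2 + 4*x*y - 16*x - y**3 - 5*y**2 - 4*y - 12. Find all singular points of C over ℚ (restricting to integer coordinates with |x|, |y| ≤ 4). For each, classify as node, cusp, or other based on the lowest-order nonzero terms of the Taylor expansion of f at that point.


Singular points: {(-2, -2)}; classification: cusp.

Compute partial derivatives:
  f_x = -6*x**2 + 2*x*y - 20*x + 4*y - 16.
  f_y = x**2 + 4*x - 3*y**2 - 10*y - 4.
Scan x_0 ∈ {−4, ..., 4}. For each x_0, f_y(x_0, y) is a polynomial in y; find its integer roots y ∈ {−4, ..., 4}, then test f_x and f at those candidates.
  x = -4: f_y(-4, y) = -3*y**2 - 10*y - 4; no integer root y with |y| ≤ 4.
  x = -3: f_y(-3, y) = -3*y**2 - 10*y - 7; vanishes at y ∈ {-1}. (-3, -1): f_x = -8 ≠ 0.
  x = -2: f_y(-2, y) = -3*y**2 - 10*y - 8; vanishes at y ∈ {-2}. (-2, -2): f_x = 0, f = 0 — SINGULAR.
  x = -1: f_y(-1, y) = -3*y**2 - 10*y - 7; vanishes at y ∈ {-1}. (-1, -1): f_x = -4 ≠ 0.
  x = 0: f_y(0, y) = -3*y**2 - 10*y - 4; no integer root y with |y| ≤ 4.
  x = 1: f_y(1, y) = -3*y**2 - 10*y + 1; no integer root y with |y| ≤ 4.
  x = 2: f_y(2, y) = -3*y**2 - 10*y + 8; vanishes at y ∈ {-4}. (2, -4): f_x = -112 ≠ 0.
  x = 3: f_y(3, y) = -3*y**2 - 10*y + 17; no integer root y with |y| ≤ 4.
  x = 4: f_y(4, y) = -3*y**2 - 10*y + 28; no integer root y with |y| ≤ 4.
Only singular point on the grid: (-2, -2).
Classify: substitute x = -2 + u, y = -2 + v and expand: f = -2*u**3 + u**2*v - v**3 + v**2.
No constant or linear terms (consistent with a singular point). Quadratic part: v**2. Cubic part: -2*u**3 + u**2*v - v**3.
The quadratic part v**2 is a perfect square, so there is a single (double) tangent line v = 0, i.e. y = -2. Restricting the cubic part to that line (v = 0) leaves -2*u**3 ≠ 0, so f is not divisible by v and the branch is v² ≈ 2*u**3 to lowest order — this is a cusp.
Classification: cusp.


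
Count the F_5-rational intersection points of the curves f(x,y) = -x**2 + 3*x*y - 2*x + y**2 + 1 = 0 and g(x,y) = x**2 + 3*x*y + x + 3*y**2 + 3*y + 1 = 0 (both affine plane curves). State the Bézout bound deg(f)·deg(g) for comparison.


Common zeros: ∅; count = 0; Bézout bound = 4.

deg(f) = 2, deg(g) = 2, so Bézout bound = 4.
Scan x ∈ F_5. For each x, list the y ∈ F_5 with f(x, y) ≡ 0 and those with g(x, y) ≡ 0 (mod 5); the common zeros in that column are the intersection.
  x = 0: f ≡ 0 at y ∈ {2, 3}; g ≡ 0 at y ∈ ∅; common: ∅.
  x = 1: f ≡ 0 at y ∈ ∅; g ≡ 0 at y ∈ {4}; common: ∅.
  x = 2: f ≡ 0 at y ∈ {1, 3}; g ≡ 0 at y ∈ ∅; common: ∅.
  x = 3: f ≡ 0 at y ∈ ∅; g ≡ 0 at y ∈ ∅; common: ∅.
  x = 4: f ≡ 0 at y ∈ {1, 2}; g ≡ 0 at y ∈ ∅; common: ∅.
Collecting: common zeros = ∅, so the count is 0.
Comparison with the Bézout bound: 0 ≤ 4 = deg(f)·deg(g), as expected for curves with no common component (the affine F_5-count falls short of the bound because intersections may lie at infinity, over extension fields, or carry multiplicity).


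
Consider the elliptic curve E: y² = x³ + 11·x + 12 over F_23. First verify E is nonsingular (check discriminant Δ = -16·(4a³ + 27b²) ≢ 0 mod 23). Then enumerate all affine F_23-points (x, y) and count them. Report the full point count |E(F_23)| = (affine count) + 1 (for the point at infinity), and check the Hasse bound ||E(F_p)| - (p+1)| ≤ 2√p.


Affine points = {(0, 9), (0, 14), (1, 1), (1, 22), (3, 7), (3, 16), (5, 10), (5, 13), (6, 8), (6, 15), (7, 8), (7, 15), (9, 9), (9, 14), (10, 8), (10, 15), (12, 3), (12, 20), (13, 11), (13, 12), (14, 9), (14, 14), (16, 11), (16, 12), (17, 11), (17, 12), (18, 4), (18, 19), (22, 0)}; affine count = 29; |E(F_23)| = 30.

Discriminant check: Δ ∝ 4a³ + 27b² = 4·11³ + 27·12² = 4·1331 + 27·144 ≡ 12 (mod 23). Nonzero ⇒ E is nonsingular.
For each x ∈ F_23, compute rhs = x³ + 11·x + 12 mod 23, then count y ∈ F_23 with y² ≡ rhs.
  x = 0: rhs = 12, matching y values: 9, 14 (2 points).
  x = 1: rhs = 1, matching y values: 1, 22 (2 points).
  x = 2: rhs = 19, matching y values: none (0 points).
  x = 3: rhs = 3, matching y values: 7, 16 (2 points).
  x = 4: rhs = 5, matching y values: none (0 points).
  x = 5: rhs = 8, matching y values: 10, 13 (2 points).
  x = 6: rhs = 18, matching y values: 8, 15 (2 points).
  x = 7: rhs = 18, matching y values: 8, 15 (2 points).
  x = 8: rhs = 14, matching y values: none (0 points).
  x = 9: rhs = 12, matching y values: 9, 14 (2 points).
  x = 10: rhs = 18, matching y values: 8, 15 (2 points).
  x = 11: rhs = 15, matching y values: none (0 points).
  x = 12: rhs = 9, matching y values: 3, 20 (2 points).
  x = 13: rhs = 6, matching y values: 11, 12 (2 points).
  x = 14: rhs = 12, matching y values: 9, 14 (2 points).
  x = 15: rhs = 10, matching y values: none (0 points).
  x = 16: rhs = 6, matching y values: 11, 12 (2 points).
  x = 17: rhs = 6, matching y values: 11, 12 (2 points).
  x = 18: rhs = 16, matching y values: 4, 19 (2 points).
  x = 19: rhs = 19, matching y values: none (0 points).
  x = 20: rhs = 21, matching y values: none (0 points).
  x = 21: rhs = 5, matching y values: none (0 points).
  x = 22: rhs = 0, matching y values: 0 (1 points).
Total affine count: 29.
Full point count |E(F_23)| = 29 + 1 = 30.
Hasse bound: |30 − (23+1)| = |6| = 6 ≤ 2√23 ≈ 9.5917 ✓.


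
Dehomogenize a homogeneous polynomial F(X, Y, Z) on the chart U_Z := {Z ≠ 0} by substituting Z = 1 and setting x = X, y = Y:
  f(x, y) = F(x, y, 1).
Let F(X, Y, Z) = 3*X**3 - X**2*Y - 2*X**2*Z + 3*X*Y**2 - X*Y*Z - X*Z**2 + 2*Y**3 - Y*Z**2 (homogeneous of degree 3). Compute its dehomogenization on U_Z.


f(x, y) = 3*x**3 - x**2*y - 2*x**2 + 3*x*y**2 - x*y - x + 2*y**3 - y

On U_Z we set Z = 1. Each monomial c·X^i·Y^j·Z^k in F becomes c·x^i·y^j·1^k = c·x^i·y^j.
Substituting Z = 1: F(X, Y, 1) = 3*x**3 - x**2*y - 2*x**2 + 3*x*y**2 - x*y - x + 2*y**3 - y.
Note: deg(f) ≤ deg(F) = 3; strict inequality happens when F is divisible by Z (lost terms).


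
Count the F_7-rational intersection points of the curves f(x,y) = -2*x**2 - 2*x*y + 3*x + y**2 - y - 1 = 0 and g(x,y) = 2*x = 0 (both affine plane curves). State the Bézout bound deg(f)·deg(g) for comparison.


Common zeros: ∅; count = 0; Bézout bound = 2.

deg(f) = 2, deg(g) = 1, so Bézout bound = 2.
Scan x ∈ F_7. For each x, list the y ∈ F_7 with f(x, y) ≡ 0 and those with g(x, y) ≡ 0 (mod 7); the common zeros in that column are the intersection.
  x = 0: f ≡ 0 at y ∈ ∅; g ≡ 0 at y ∈ {0, 1, 2, 3, 4, 5, 6}; common: ∅.
  x = 1: f ≡ 0 at y ∈ {0, 3}; g ≡ 0 at y ∈ ∅; common: ∅.
  x = 2: f ≡ 0 at y ∈ {1, 4}; g ≡ 0 at y ∈ ∅; common: ∅.
  x = 3: f ≡ 0 at y ∈ ∅; g ≡ 0 at y ∈ ∅; common: ∅.
  x = 4: f ≡ 0 at y ∈ {0, 2}; g ≡ 0 at y ∈ ∅; common: ∅.
  x = 5: f ≡ 0 at y ∈ ∅; g ≡ 0 at y ∈ ∅; common: ∅.
  x = 6: f ≡ 0 at y ∈ {2, 4}; g ≡ 0 at y ∈ ∅; common: ∅.
Collecting: common zeros = ∅, so the count is 0.
Comparison with the Bézout bound: 0 ≤ 2 = deg(f)·deg(g), as expected for curves with no common component (the affine F_7-count falls short of the bound because intersections may lie at infinity, over extension fields, or carry multiplicity).


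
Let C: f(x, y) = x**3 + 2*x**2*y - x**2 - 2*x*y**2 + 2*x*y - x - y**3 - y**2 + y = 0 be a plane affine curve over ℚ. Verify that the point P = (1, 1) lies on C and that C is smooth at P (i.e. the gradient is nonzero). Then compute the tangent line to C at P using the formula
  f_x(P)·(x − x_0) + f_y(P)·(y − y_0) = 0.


Tangent line at P: 4*x - 4*y = 0.

Step 1: f(1, 1) = 0, so P lies on C.
Step 2: partial derivatives
  f_x(x, y) = 3*x**2 + 4*x*y - 2*x - 2*y**2 + 2*y - 1, f_y(x, y) = 2*x**2 - 4*x*y + 2*x - 3*y**2 - 2*y + 1.
  f_x(P) = 4, f_y(P) = -4 (gradient nonzero, so P is smooth).
Step 3: tangent line at P: 4·(x − 1) + -4·(y − 1) = 0.
Expanding: 4*x - 4*y = 0.


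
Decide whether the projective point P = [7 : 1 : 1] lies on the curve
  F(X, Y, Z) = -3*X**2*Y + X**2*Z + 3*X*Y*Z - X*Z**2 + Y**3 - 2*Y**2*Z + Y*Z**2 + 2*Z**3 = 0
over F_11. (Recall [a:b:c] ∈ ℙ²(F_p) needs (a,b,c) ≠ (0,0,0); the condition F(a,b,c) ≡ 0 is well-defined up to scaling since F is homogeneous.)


F(7,1,1) ≡ 6 (mod 11); P is NOT on the curve.

Evaluate F(7, 1, 1) term-by-term (mod 11).
  -3*X**2*Y ↦ -3·49·1·1 = -147
  X**2*Z ↦ 1·49·1·1 = 49
  3*X*Y*Z ↦ 3·7·1·1 = 21
  -X*Z**2 ↦ -1·7·1·1 = -7
  Y**3 ↦ 1·1·1·1 = 1
  -2*Y**2*Z ↦ -2·1·1·1 = -2
  Y*Z**2 ↦ 1·1·1·1 = 1
  2*Z**3 ↦ 2·1·1·1 = 2
Sum: F(7, 1, 1) = (-147) + (49) + (21) + (-7) + (1) + (-2) + (1) + (2) = -82.
Reducing mod 11: -82 ≡ 6 (mod 11).
Since F(a, b, c) ≡ 6 ≠ 0 (mod 11), P does NOT lie on the curve.


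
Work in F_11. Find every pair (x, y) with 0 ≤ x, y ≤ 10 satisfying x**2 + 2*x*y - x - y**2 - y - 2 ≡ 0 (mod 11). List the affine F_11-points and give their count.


Affine F_11-points: {(0, 4), (0, 6), (1, 5), (1, 7), (2, 0), (2, 3), (4, 3), (4, 4), (8, 7), (8, 8), (10, 0), (10, 8)}; count = 12.

For each of the 121 pairs (x, y) ∈ F_11², evaluate f(x, y) mod 11. Record the zeros.
  x = 0: [0↦9, 1↦7, 2↦3, 3↦8, 4↦0, 5↦1, 6↦0, 7↦8, 8↦3, 9↦7, 10↦9]  zeros at y ∈ {4, 6}
  x = 1: [0↦9, 1↦9, 2↦7, 3↦3, 4↦8, 5↦0, 6↦1, 7↦0, 8↦8, 9↦3, 10↦7]  zeros at y ∈ {5, 7}
  x = 2: [0↦0, 1↦2, 2↦2, 3↦0, 4↦7, 5↦1, 6↦4, 7↦5, 8↦4, 9↦1, 10↦7]  zeros at y ∈ {0, 3}
  x = 3: [0↦4, 1↦8, 2↦10, 3↦10, 4↦8, 5↦4, 6↦9, 7↦1, 8↦2, 9↦1, 10↦9]  zeros at y ∈ ∅
  x = 4: [0↦10, 1↦5, 2↦9, 3↦0, 4↦0, 5↦9, 6↦5, 7↦10, 8↦2, 9↦3, 10↦2]  zeros at y ∈ {3, 4}
  x = 5: [0↦7, 1↦4, 2↦10, 3↦3, 4↦5, 5↦5, 6↦3, 7↦10, 8↦4, 9↦7, 10↦8]  zeros at y ∈ ∅
  x = 6: [0↦6, 1↦5, 2↦2, 3↦8, 4↦1, 5↦3, 6↦3, 7↦1, 8↦8, 9↦2, 10↦5]  zeros at y ∈ ∅
  x = 7: [0↦7, 1↦8, 2↦7, 3↦4, 4↦10, 5↦3, 6↦5, 7↦5, 8↦3, 9↦10, 10↦4]  zeros at y ∈ ∅
  x = 8: [0↦10, 1↦2, 2↦3, 3↦2, 4↦10, 5↦5, 6↦9, 7↦0, 8↦0, 9↦9, 10↦5]  zeros at y ∈ {7, 8}
  x = 9: [0↦4, 1↦9, 2↦1, 3↦2, 4↦1, 5↦9, 6↦4, 7↦8, 8↦10, 9↦10, 10↦8]  zeros at y ∈ ∅
  x = 10: [0↦0, 1↦7, 2↦1, 3↦4, 4↦5, 5↦4, 6↦1, 7↦7, 8↦0, 9↦2, 10↦2]  zeros at y ∈ {0, 8}
Collecting zeros: affine points = {(0, 4), (0, 6), (1, 5), (1, 7), (2, 0), (2, 3), (4, 3), (4, 4), (8, 7), (8, 8), (10, 0), (10, 8)}.
Total count |C(F_11)_aff| = 12.


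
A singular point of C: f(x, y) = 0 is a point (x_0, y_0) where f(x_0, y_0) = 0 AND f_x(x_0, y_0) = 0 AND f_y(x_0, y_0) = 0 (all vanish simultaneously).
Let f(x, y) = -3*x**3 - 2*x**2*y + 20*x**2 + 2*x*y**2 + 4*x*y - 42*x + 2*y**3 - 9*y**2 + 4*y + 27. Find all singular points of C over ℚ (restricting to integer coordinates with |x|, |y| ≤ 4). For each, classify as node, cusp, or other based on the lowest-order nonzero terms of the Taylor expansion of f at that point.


Singular points: {(2, 1)}; classification: cusp.

Compute partial derivatives:
  f_x = -9*x**2 - 4*x*y + 40*x + 2*y**2 + 4*y - 42.
  f_y = -2*x**2 + 4*x*y + 4*x + 6*y**2 - 18*y + 4.
Scan x_0 ∈ {−4, ..., 4}. For each x_0, f_y(x_0, y) is a polynomial in y; find its integer roots y ∈ {−4, ..., 4}, then test f_x and f at those candidates.
  x = -4: f_y(-4, y) = 6*y**2 - 34*y - 44; no integer root y with |y| ≤ 4.
  x = -3: f_y(-3, y) = 6*y**2 - 30*y - 26; no integer root y with |y| ≤ 4.
  x = -2: f_y(-2, y) = 6*y**2 - 26*y - 12; no integer root y with |y| ≤ 4.
  x = -1: f_y(-1, y) = 6*y**2 - 22*y - 2; no integer root y with |y| ≤ 4.
  x = 0: f_y(0, y) = 6*y**2 - 18*y + 4; no integer root y with |y| ≤ 4.
  x = 1: f_y(1, y) = 6*y**2 - 14*y + 6; no integer root y with |y| ≤ 4.
  x = 2: f_y(2, y) = 6*y**2 - 10*y + 4; vanishes at y ∈ {1}. (2, 1): f_x = 0, f = 0 — SINGULAR.
  x = 3: f_y(3, y) = 6*y**2 - 6*y - 2; no integer root y with |y| ≤ 4.
  x = 4: f_y(4, y) = 6*y**2 - 2*y - 12; no integer root y with |y| ≤ 4.
Only singular point on the grid: (2, 1).
Classify: substitute x = 2 + u, y = 1 + v and expand: f = -3*u**3 - 2*u**2*v + 2*u*v**2 + 2*v**3 + v**2.
No constant or linear terms (consistent with a singular point). Quadratic part: v**2. Cubic part: -3*u**3 - 2*u**2*v + 2*u*v**2 + 2*v**3.
The quadratic part v**2 is a perfect square, so there is a single (double) tangent line v = 0, i.e. y = 1. Restricting the cubic part to that line (v = 0) leaves -3*u**3 ≠ 0, so f is not divisible by v and the branch is v² ≈ 3*u**3 to lowest order — this is a cusp.
Classification: cusp.


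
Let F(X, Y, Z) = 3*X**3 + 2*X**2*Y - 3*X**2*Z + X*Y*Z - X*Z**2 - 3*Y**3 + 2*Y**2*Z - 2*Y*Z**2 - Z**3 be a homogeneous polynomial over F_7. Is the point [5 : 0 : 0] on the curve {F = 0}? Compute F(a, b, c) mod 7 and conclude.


F(5,0,0) ≡ 4 (mod 7); P is NOT on the curve.

Evaluate F(5, 0, 0) term-by-term (mod 7).
  3*X**3 ↦ 3·125·1·1 = 375
  2*X**2*Y ↦ 2·25·0·1 = 0
  -3*X**2*Z ↦ -3·25·1·0 = 0
  X*Y*Z ↦ 1·5·0·0 = 0
  -X*Z**2 ↦ -1·5·1·0 = 0
  -3*Y**3 ↦ -3·1·0·1 = 0
  2*Y**2*Z ↦ 2·1·0·0 = 0
  -2*Y*Z**2 ↦ -2·1·0·0 = 0
  -Z**3 ↦ -1·1·1·0 = 0
Sum: F(5, 0, 0) = (375) + (0) + (0) + (0) + (0) + (0) + (0) + (0) + (0) = 375.
Reducing mod 7: 375 ≡ 4 (mod 7).
Since F(a, b, c) ≡ 4 ≠ 0 (mod 7), P does NOT lie on the curve.


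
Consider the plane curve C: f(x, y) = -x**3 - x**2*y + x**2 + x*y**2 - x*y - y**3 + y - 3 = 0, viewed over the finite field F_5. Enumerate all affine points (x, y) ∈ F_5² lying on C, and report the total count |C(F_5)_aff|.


Affine F_5-points: {(1, 4), (3, 1)}; count = 2.

For each of the 25 pairs (x, y) ∈ F_5², evaluate f(x, y) mod 5. Record the zeros.
  x = 0: [0↦2, 1↦2, 2↦1, 3↦3, 4↦2]  zeros at y ∈ ∅
  x = 1: [0↦2, 1↦1, 2↦1, 3↦1, 4↦0]  zeros at y ∈ {4}
  x = 2: [0↦3, 1↦4, 2↦3, 3↦4, 4↦1]  zeros at y ∈ ∅
  x = 3: [0↦4, 1↦0, 2↦1, 3↦1, 4↦4]  zeros at y ∈ {1}
  x = 4: [0↦4, 1↦3, 2↦4, 3↦1, 4↦3]  zeros at y ∈ ∅
Collecting zeros: affine points = {(1, 4), (3, 1)}.
Total count |C(F_5)_aff| = 2.


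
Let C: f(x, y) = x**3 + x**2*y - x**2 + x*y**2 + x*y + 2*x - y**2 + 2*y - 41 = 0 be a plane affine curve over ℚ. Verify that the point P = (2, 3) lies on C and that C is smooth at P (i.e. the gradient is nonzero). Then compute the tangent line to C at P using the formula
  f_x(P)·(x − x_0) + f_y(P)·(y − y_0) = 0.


Tangent line at P: 34*x + 14*y - 110 = 0.

Step 1: f(2, 3) = 0, so P lies on C.
Step 2: partial derivatives
  f_x(x, y) = 3*x**2 + 2*x*y - 2*x + y**2 + y + 2, f_y(x, y) = x**2 + 2*x*y + x - 2*y + 2.
  f_x(P) = 34, f_y(P) = 14 (gradient nonzero, so P is smooth).
Step 3: tangent line at P: 34·(x − 2) + 14·(y − 3) = 0.
Expanding: 34*x + 14*y - 110 = 0.


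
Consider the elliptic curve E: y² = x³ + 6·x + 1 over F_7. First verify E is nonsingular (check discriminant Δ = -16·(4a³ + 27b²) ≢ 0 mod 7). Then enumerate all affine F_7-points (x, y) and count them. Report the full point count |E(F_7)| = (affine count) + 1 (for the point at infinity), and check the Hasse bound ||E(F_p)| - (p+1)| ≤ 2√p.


Affine points = {(0, 1), (0, 6), (1, 1), (1, 6), (2, 0), (3, 2), (3, 5), (5, 3), (5, 4), (6, 1), (6, 6)}; affine count = 11; |E(F_7)| = 12.

Discriminant check: Δ ∝ 4a³ + 27b² = 4·6³ + 27·1² = 4·216 + 27·1 ≡ 2 (mod 7). Nonzero ⇒ E is nonsingular.
For each x ∈ F_7, compute rhs = x³ + 6·x + 1 mod 7, then count y ∈ F_7 with y² ≡ rhs.
  x = 0: rhs = 1, matching y values: 1, 6 (2 points).
  x = 1: rhs = 1, matching y values: 1, 6 (2 points).
  x = 2: rhs = 0, matching y values: 0 (1 points).
  x = 3: rhs = 4, matching y values: 2, 5 (2 points).
  x = 4: rhs = 5, matching y values: none (0 points).
  x = 5: rhs = 2, matching y values: 3, 4 (2 points).
  x = 6: rhs = 1, matching y values: 1, 6 (2 points).
Total affine count: 11.
Full point count |E(F_7)| = 11 + 1 = 12.
Hasse bound: |12 − (7+1)| = |4| = 4 ≤ 2√7 ≈ 5.2915 ✓.


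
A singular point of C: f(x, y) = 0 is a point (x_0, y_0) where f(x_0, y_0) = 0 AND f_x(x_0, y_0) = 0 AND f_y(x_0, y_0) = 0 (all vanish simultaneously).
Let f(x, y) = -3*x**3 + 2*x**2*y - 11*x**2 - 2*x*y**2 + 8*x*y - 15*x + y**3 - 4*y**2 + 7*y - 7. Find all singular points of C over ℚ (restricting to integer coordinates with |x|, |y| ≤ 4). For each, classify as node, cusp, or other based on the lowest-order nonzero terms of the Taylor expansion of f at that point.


Singular points: {(-1, 1)}; classification: cusp.

Compute partial derivatives:
  f_x = -9*x**2 + 4*x*y - 22*x - 2*y**2 + 8*y - 15.
  f_y = 2*x**2 - 4*x*y + 8*x + 3*y**2 - 8*y + 7.
Scan x_0 ∈ {−4, ..., 4}. For each x_0, f_y(x_0, y) is a polynomial in y; find its integer roots y ∈ {−4, ..., 4}, then test f_x and f at those candidates.
  x = -4: f_y(-4, y) = 3*y**2 + 8*y + 7; no integer root y with |y| ≤ 4.
  x = -3: f_y(-3, y) = 3*y**2 + 4*y + 1; vanishes at y ∈ {-1}. (-3, -1): f_x = -28 ≠ 0.
  x = -2: f_y(-2, y) = 3*y**2 - 1; no integer root y with |y| ≤ 4.
  x = -1: f_y(-1, y) = 3*y**2 - 4*y + 1; vanishes at y ∈ {1}. (-1, 1): f_x = 0, f = 0 — SINGULAR.
  x = 0: f_y(0, y) = 3*y**2 - 8*y + 7; no integer root y with |y| ≤ 4.
  x = 1: f_y(1, y) = 3*y**2 - 12*y + 17; no integer root y with |y| ≤ 4.
  x = 2: f_y(2, y) = 3*y**2 - 16*y + 31; no integer root y with |y| ≤ 4.
  x = 3: f_y(3, y) = 3*y**2 - 20*y + 49; no integer root y with |y| ≤ 4.
  x = 4: f_y(4, y) = 3*y**2 - 24*y + 71; no integer root y with |y| ≤ 4.
Only singular point on the grid: (-1, 1).
Classify: substitute x = -1 + u, y = 1 + v and expand: f = -3*u**3 + 2*u**2*v - 2*u*v**2 + v**3 + v**2.
No constant or linear terms (consistent with a singular point). Quadratic part: v**2. Cubic part: -3*u**3 + 2*u**2*v - 2*u*v**2 + v**3.
The quadratic part v**2 is a perfect square, so there is a single (double) tangent line v = 0, i.e. y = 1. Restricting the cubic part to that line (v = 0) leaves -3*u**3 ≠ 0, so f is not divisible by v and the branch is v² ≈ 3*u**3 to lowest order — this is a cusp.
Classification: cusp.


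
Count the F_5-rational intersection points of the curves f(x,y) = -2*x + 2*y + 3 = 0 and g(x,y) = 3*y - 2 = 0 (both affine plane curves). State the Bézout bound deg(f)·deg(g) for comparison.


Common zeros: {(3, 4)}; count = 1; Bézout bound = 1.

deg(f) = 1, deg(g) = 1, so Bézout bound = 1.
Scan x ∈ F_5. For each x, list the y ∈ F_5 with f(x, y) ≡ 0 and those with g(x, y) ≡ 0 (mod 5); the common zeros in that column are the intersection.
  x = 0: f ≡ 0 at y ∈ {1}; g ≡ 0 at y ∈ {4}; common: ∅.
  x = 1: f ≡ 0 at y ∈ {2}; g ≡ 0 at y ∈ {4}; common: ∅.
  x = 2: f ≡ 0 at y ∈ {3}; g ≡ 0 at y ∈ {4}; common: ∅.
  x = 3: f ≡ 0 at y ∈ {4}; g ≡ 0 at y ∈ {4}; common: {4}.
  x = 4: f ≡ 0 at y ∈ {0}; g ≡ 0 at y ∈ {4}; common: ∅.
Collecting: common zeros = {(3, 4)}, so the count is 1.
Comparison with the Bézout bound: 1 ≤ 1 = deg(f)·deg(g), as expected for curves with no common component (the bound is attained).


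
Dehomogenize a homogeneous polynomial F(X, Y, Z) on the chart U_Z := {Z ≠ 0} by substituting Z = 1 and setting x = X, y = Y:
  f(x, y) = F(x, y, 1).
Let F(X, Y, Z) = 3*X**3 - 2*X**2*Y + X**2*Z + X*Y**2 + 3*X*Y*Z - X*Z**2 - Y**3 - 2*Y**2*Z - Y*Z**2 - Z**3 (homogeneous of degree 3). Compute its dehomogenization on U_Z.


f(x, y) = 3*x**3 - 2*x**2*y + x**2 + x*y**2 + 3*x*y - x - y**3 - 2*y**2 - y - 1

On U_Z we set Z = 1. Each monomial c·X^i·Y^j·Z^k in F becomes c·x^i·y^j·1^k = c·x^i·y^j.
Substituting Z = 1: F(X, Y, 1) = 3*x**3 - 2*x**2*y + x**2 + x*y**2 + 3*x*y - x - y**3 - 2*y**2 - y - 1.
Note: deg(f) ≤ deg(F) = 3; strict inequality happens when F is divisible by Z (lost terms).


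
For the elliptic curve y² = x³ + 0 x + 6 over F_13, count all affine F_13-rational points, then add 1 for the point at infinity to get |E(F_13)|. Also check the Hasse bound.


Affine points = {(2, 1), (2, 12), (5, 1), (5, 12), (6, 1), (6, 12)}; affine count = 6; |E(F_13)| = 7.

Discriminant check: Δ ∝ 4a³ + 27b² = 4·0³ + 27·6² = 4·0 + 27·36 ≡ 10 (mod 13). Nonzero ⇒ E is nonsingular.
For each x ∈ F_13, compute rhs = x³ + 0·x + 6 mod 13, then count y ∈ F_13 with y² ≡ rhs.
  x = 0: rhs = 6, matching y values: none (0 points).
  x = 1: rhs = 7, matching y values: none (0 points).
  x = 2: rhs = 1, matching y values: 1, 12 (2 points).
  x = 3: rhs = 7, matching y values: none (0 points).
  x = 4: rhs = 5, matching y values: none (0 points).
  x = 5: rhs = 1, matching y values: 1, 12 (2 points).
  x = 6: rhs = 1, matching y values: 1, 12 (2 points).
  x = 7: rhs = 11, matching y values: none (0 points).
  x = 8: rhs = 11, matching y values: none (0 points).
  x = 9: rhs = 7, matching y values: none (0 points).
  x = 10: rhs = 5, matching y values: none (0 points).
  x = 11: rhs = 11, matching y values: none (0 points).
  x = 12: rhs = 5, matching y values: none (0 points).
Total affine count: 6.
Full point count |E(F_13)| = 6 + 1 = 7.
Hasse bound: |7 − (13+1)| = |-7| = 7 ≤ 2√13 ≈ 7.2111 ✓.


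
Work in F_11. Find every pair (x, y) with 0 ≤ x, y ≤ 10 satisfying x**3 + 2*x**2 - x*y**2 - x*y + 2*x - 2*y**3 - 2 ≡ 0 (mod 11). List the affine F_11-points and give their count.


Affine F_11-points: {(0, 10), (4, 3), (4, 8), (4, 9), (6, 5), (8, 8)}; count = 6.

For each of the 121 pairs (x, y) ∈ F_11², evaluate f(x, y) mod 11. Record the zeros.
  x = 0: [0↦9, 1↦7, 2↦4, 3↦10, 4↦2, 5↦1, 6↦6, 7↦5, 8↦8, 9↦3, 10↦0]  zeros at y ∈ {10}
  x = 1: [0↦3, 1↦10, 2↦3, 3↦3, 4↦9, 5↦9, 6↦2, 7↦9, 8↦7, 9↦6, 10↦5]  zeros at y ∈ ∅
  x = 2: [0↦7, 1↦1, 2↦1, 3↦6, 4↦4, 5↦5, 6↦8, 7↦1, 8↦5, 9↦8, 10↦9]  zeros at y ∈ ∅
  x = 3: [0↦5, 1↦8, 2↦4, 3↦3, 4↦4, 5↦6, 6↦8, 7↦9, 8↦8, 9↦4, 10↦7]  zeros at y ∈ ∅
  x = 4: [0↦3, 1↦4, 2↦7, 3↦0, 4↦4, 5↦7, 6↦8, 7↦6, 8↦0, 9↦0, 10↦5]  zeros at y ∈ {3, 8, 9}
  x = 5: [0↦7, 1↦6, 2↦5, 3↦3, 4↦10, 5↦3, 6↦3, 7↦9, 8↦9, 9↦2, 10↦9]  zeros at y ∈ ∅
  x = 6: [0↦1, 1↦9, 2↦4, 3↦7, 4↦6, 5↦0, 6↦10, 7↦2, 8↦8, 9↦5, 10↦3]  zeros at y ∈ {5}
  x = 7: [0↦2, 1↦8, 2↦10, 3↦7, 4↦9, 5↦4, 6↦2, 7↦2, 8↦3, 9↦4, 10↦4]  zeros at y ∈ ∅
  x = 8: [0↦5, 1↦9, 2↦7, 3↦9, 4↦3, 5↦10, 6↦7, 7↦4, 8↦0, 9↦5, 10↦7]  zeros at y ∈ {8}
  x = 9: [0↦5, 1↦7, 2↦1, 3↦8, 4↦5, 5↦2, 6↦9, 7↦3, 8↦5, 9↦3, 10↦7]  zeros at y ∈ ∅
  x = 10: [0↦8, 1↦8, 2↦9, 3↦10, 4↦10, 5↦8, 6↦3, 7↦5, 8↦2, 9↦4, 10↦10]  zeros at y ∈ ∅
Collecting zeros: affine points = {(0, 10), (4, 3), (4, 8), (4, 9), (6, 5), (8, 8)}.
Total count |C(F_11)_aff| = 6.


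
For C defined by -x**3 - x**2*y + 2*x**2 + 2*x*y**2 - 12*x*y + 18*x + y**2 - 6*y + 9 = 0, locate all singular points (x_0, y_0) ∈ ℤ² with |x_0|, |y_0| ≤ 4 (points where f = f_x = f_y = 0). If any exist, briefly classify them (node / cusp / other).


Singular points: {(0, 3)}; classification: node.

Compute partial derivatives:
  f_x = -3*x**2 - 2*x*y + 4*x + 2*y**2 - 12*y + 18.
  f_y = -x**2 + 4*x*y - 12*x + 2*y - 6.
Scan x_0 ∈ {−4, ..., 4}. For each x_0, f_y(x_0, y) is a polynomial in y; find its integer roots y ∈ {−4, ..., 4}, then test f_x and f at those candidates.
  x = -4: f_y(-4, y) = 26 - 14*y; no integer root y with |y| ≤ 4.
  x = -3: f_y(-3, y) = 21 - 10*y; no integer root y with |y| ≤ 4.
  x = -2: f_y(-2, y) = 14 - 6*y; no integer root y with |y| ≤ 4.
  x = -1: f_y(-1, y) = 5 - 2*y; no integer root y with |y| ≤ 4.
  x = 0: f_y(0, y) = 2*y - 6; vanishes at y ∈ {3}. (0, 3): f_x = 0, f = 0 — SINGULAR.
  x = 1: f_y(1, y) = 6*y - 19; no integer root y with |y| ≤ 4.
  x = 2: f_y(2, y) = 10*y - 34; no integer root y with |y| ≤ 4.
  x = 3: f_y(3, y) = 14*y - 51; no integer root y with |y| ≤ 4.
  x = 4: f_y(4, y) = 18*y - 70; no integer root y with |y| ≤ 4.
Only singular point on the grid: (0, 3).
Classify: substitute x = 0 + u, y = 3 + v and expand: f = -u**3 - u**2*v - u**2 + 2*u*v**2 + v**2.
No constant or linear terms (consistent with a singular point). Quadratic part: -u**2 + v**2. Cubic part: -u**3 - u**2*v + 2*u*v**2.
The quadratic part v**2 - u**2 = (v − u)(v + u) splits into two distinct linear factors, so there are two distinct tangent lines y − 3 = ±(x − 0) — this is a node (ordinary double point).
Classification: node.


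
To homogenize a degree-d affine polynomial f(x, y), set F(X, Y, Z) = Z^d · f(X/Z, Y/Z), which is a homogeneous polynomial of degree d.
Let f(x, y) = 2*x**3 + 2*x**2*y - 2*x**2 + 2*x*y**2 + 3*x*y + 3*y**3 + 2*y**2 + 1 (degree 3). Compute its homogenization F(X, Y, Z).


F(X, Y, Z) = 2*X**3 + 2*X**2*Y - 2*X**2*Z + 2*X*Y**2 + 3*X*Y*Z + 3*Y**3 + 2*Y**2*Z + Z**3

deg(f) = 3.
Substitute x = X/Z, y = Y/Z into f, then multiply by Z^3.
  monomial 2·x^3·y^0 ↦ 2·X^3·Y^0·Z^0.
  monomial 2·x^2·y^1 ↦ 2·X^2·Y^1·Z^0.
  monomial -2·x^2·y^0 ↦ -2·X^2·Y^0·Z^1.
  monomial 2·x^1·y^2 ↦ 2·X^1·Y^2·Z^0.
  monomial 3·x^1·y^1 ↦ 3·X^1·Y^1·Z^1.
  monomial 3·x^0·y^3 ↦ 3·X^0·Y^3·Z^0.
  monomial 2·x^0·y^2 ↦ 2·X^0·Y^2·Z^1.
  monomial 1·x^0·y^0 ↦ 1·X^0·Y^0·Z^3.
Collecting: F(X, Y, Z) = 2*X**3 + 2*X**2*Y - 2*X**2*Z + 2*X*Y**2 + 3*X*Y*Z + 3*Y**3 + 2*Y**2*Z + Z**3.


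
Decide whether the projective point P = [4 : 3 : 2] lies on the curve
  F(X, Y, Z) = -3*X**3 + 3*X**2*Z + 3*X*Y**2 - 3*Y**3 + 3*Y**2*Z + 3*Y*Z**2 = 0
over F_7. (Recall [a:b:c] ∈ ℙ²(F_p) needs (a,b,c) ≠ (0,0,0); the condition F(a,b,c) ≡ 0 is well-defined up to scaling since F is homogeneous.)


F(4,3,2) ≡ 0 (mod 7); P is on the curve.

Evaluate F(4, 3, 2) term-by-term (mod 7).
  -3*X**3 ↦ -3·64·1·1 = -192
  3*X**2*Z ↦ 3·16·1·2 = 96
  3*X*Y**2 ↦ 3·4·9·1 = 108
  -3*Y**3 ↦ -3·1·27·1 = -81
  3*Y**2*Z ↦ 3·1·9·2 = 54
  3*Y*Z**2 ↦ 3·1·3·4 = 36
Sum: F(4, 3, 2) = (-192) + (96) + (108) + (-81) + (54) + (36) = 21.
Reducing mod 7: 21 ≡ 0 (mod 7).
Since F(a, b, c) ≡ 0 (mod 7), P lies on the curve.


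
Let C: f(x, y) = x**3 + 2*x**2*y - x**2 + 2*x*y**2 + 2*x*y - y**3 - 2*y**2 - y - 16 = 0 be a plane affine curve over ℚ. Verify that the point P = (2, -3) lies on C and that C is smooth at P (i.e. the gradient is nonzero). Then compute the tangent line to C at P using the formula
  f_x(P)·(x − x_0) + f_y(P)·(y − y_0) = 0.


Tangent line at P: -4*x - 28*y - 76 = 0.

Step 1: f(2, -3) = 0, so P lies on C.
Step 2: partial derivatives
  f_x(x, y) = 3*x**2 + 4*x*y - 2*x + 2*y**2 + 2*y, f_y(x, y) = 2*x**2 + 4*x*y + 2*x - 3*y**2 - 4*y - 1.
  f_x(P) = -4, f_y(P) = -28 (gradient nonzero, so P is smooth).
Step 3: tangent line at P: -4·(x − 2) + -28·(y − -3) = 0.
Expanding: -4*x - 28*y - 76 = 0.


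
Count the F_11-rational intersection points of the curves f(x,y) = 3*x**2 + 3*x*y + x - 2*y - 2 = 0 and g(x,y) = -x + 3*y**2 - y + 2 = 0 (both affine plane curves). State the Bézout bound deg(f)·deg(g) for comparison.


Common zeros: ∅; count = 0; Bézout bound = 4.

deg(f) = 2, deg(g) = 2, so Bézout bound = 4.
Scan x ∈ F_11. For each x, list the y ∈ F_11 with f(x, y) ≡ 0 and those with g(x, y) ≡ 0 (mod 11); the common zeros in that column are the intersection.
  x = 0: f ≡ 0 at y ∈ {10}; g ≡ 0 at y ∈ ∅; common: ∅.
  x = 1: f ≡ 0 at y ∈ {9}; g ≡ 0 at y ∈ {2}; common: ∅.
  x = 2: f ≡ 0 at y ∈ {8}; g ≡ 0 at y ∈ {0, 4}; common: ∅.
  x = 3: f ≡ 0 at y ∈ {7}; g ≡ 0 at y ∈ ∅; common: ∅.
  x = 4: f ≡ 0 at y ∈ {6}; g ≡ 0 at y ∈ {1, 3}; common: ∅.
  x = 5: f ≡ 0 at y ∈ {5}; g ≡ 0 at y ∈ {6, 9}; common: ∅.
  x = 6: f ≡ 0 at y ∈ {4}; g ≡ 0 at y ∈ {5, 10}; common: ∅.
  x = 7: f ≡ 0 at y ∈ {3}; g ≡ 0 at y ∈ ∅; common: ∅.
  x = 8: f ≡ 0 at y ∈ {0, 1, 2, 3, 4, 5, 6, 7, 8, 9, 10}; g ≡ 0 at y ∈ ∅; common: ∅.
  x = 9: f ≡ 0 at y ∈ {1}; g ≡ 0 at y ∈ ∅; common: ∅.
  x = 10: f ≡ 0 at y ∈ {0}; g ≡ 0 at y ∈ {7, 8}; common: ∅.
Collecting: common zeros = ∅, so the count is 0.
Comparison with the Bézout bound: 0 ≤ 4 = deg(f)·deg(g), as expected for curves with no common component (the affine F_11-count falls short of the bound because intersections may lie at infinity, over extension fields, or carry multiplicity).


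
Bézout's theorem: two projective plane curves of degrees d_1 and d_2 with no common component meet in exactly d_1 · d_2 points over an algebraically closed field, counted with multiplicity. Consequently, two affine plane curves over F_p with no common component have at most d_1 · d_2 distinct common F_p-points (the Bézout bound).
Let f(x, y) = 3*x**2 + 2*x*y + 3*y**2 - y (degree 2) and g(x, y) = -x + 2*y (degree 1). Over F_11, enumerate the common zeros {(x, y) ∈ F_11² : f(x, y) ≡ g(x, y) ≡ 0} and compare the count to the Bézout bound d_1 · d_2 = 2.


Common zeros: {(0, 0), (3, 7)}; count = 2; Bézout bound = 2.

deg(f) = 2, deg(g) = 1, so Bézout bound = 2.
Scan x ∈ F_11. For each x, list the y ∈ F_11 with f(x, y) ≡ 0 and those with g(x, y) ≡ 0 (mod 11); the common zeros in that column are the intersection.
  x = 0: f ≡ 0 at y ∈ {0, 4}; g ≡ 0 at y ∈ {0}; common: {0}.
  x = 1: f ≡ 0 at y ∈ {3, 4}; g ≡ 0 at y ∈ {6}; common: ∅.
  x = 2: f ≡ 0 at y ∈ ∅; g ≡ 0 at y ∈ {1}; common: ∅.
  x = 3: f ≡ 0 at y ∈ {6, 7}; g ≡ 0 at y ∈ {7}; common: {7}.
  x = 4: f ≡ 0 at y ∈ {6, 10}; g ≡ 0 at y ∈ {2}; common: ∅.
  x = 5: f ≡ 0 at y ∈ ∅; g ≡ 0 at y ∈ {8}; common: ∅.
  x = 6: f ≡ 0 at y ∈ ∅; g ≡ 0 at y ∈ {3}; common: ∅.
  x = 7: f ≡ 0 at y ∈ {7}; g ≡ 0 at y ∈ {9}; common: ∅.
  x = 8: f ≡ 0 at y ∈ {3}; g ≡ 0 at y ∈ {4}; common: ∅.
  x = 9: f ≡ 0 at y ∈ ∅; g ≡ 0 at y ∈ {10}; common: ∅.
  x = 10: f ≡ 0 at y ∈ ∅; g ≡ 0 at y ∈ {5}; common: ∅.
Collecting: common zeros = {(0, 0), (3, 7)}, so the count is 2.
Comparison with the Bézout bound: 2 ≤ 2 = deg(f)·deg(g), as expected for curves with no common component (the bound is attained).


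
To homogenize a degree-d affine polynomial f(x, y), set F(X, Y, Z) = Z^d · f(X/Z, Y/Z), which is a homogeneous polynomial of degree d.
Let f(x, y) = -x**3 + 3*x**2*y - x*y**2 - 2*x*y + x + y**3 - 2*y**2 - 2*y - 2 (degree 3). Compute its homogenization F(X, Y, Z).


F(X, Y, Z) = -X**3 + 3*X**2*Y - X*Y**2 - 2*X*Y*Z + X*Z**2 + Y**3 - 2*Y**2*Z - 2*Y*Z**2 - 2*Z**3

deg(f) = 3.
Substitute x = X/Z, y = Y/Z into f, then multiply by Z^3.
  monomial -1·x^3·y^0 ↦ -1·X^3·Y^0·Z^0.
  monomial 3·x^2·y^1 ↦ 3·X^2·Y^1·Z^0.
  monomial -1·x^1·y^2 ↦ -1·X^1·Y^2·Z^0.
  monomial -2·x^1·y^1 ↦ -2·X^1·Y^1·Z^1.
  monomial 1·x^1·y^0 ↦ 1·X^1·Y^0·Z^2.
  monomial 1·x^0·y^3 ↦ 1·X^0·Y^3·Z^0.
  monomial -2·x^0·y^2 ↦ -2·X^0·Y^2·Z^1.
  monomial -2·x^0·y^1 ↦ -2·X^0·Y^1·Z^2.
  monomial -2·x^0·y^0 ↦ -2·X^0·Y^0·Z^3.
Collecting: F(X, Y, Z) = -X**3 + 3*X**2*Y - X*Y**2 - 2*X*Y*Z + X*Z**2 + Y**3 - 2*Y**2*Z - 2*Y*Z**2 - 2*Z**3.


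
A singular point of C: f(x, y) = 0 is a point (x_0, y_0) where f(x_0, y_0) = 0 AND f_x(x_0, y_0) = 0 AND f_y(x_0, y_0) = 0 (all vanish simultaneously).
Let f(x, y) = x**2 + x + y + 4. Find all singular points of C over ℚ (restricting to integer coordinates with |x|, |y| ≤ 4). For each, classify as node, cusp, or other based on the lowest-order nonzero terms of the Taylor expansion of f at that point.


No singular points in the scanned grid; C is smooth there.

Compute partial derivatives:
  f_x = 2*x + 1.
  f_y = 1.
f_y = 1 is a nonzero constant, so f_y never vanishes: no point (x, y) can satisfy f = f_x = f_y = 0. In particular no (x, y) ∈ {−4, ..., 4}² is singular; the curve is smooth.


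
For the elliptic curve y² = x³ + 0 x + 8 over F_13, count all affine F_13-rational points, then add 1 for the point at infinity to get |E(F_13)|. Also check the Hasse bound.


Affine points = {(1, 3), (1, 10), (2, 4), (2, 9), (3, 3), (3, 10), (5, 4), (5, 9), (6, 4), (6, 9), (7, 0), (8, 0), (9, 3), (9, 10), (11, 0)}; affine count = 15; |E(F_13)| = 16.

Discriminant check: Δ ∝ 4a³ + 27b² = 4·0³ + 27·8² = 4·0 + 27·64 ≡ 12 (mod 13). Nonzero ⇒ E is nonsingular.
For each x ∈ F_13, compute rhs = x³ + 0·x + 8 mod 13, then count y ∈ F_13 with y² ≡ rhs.
  x = 0: rhs = 8, matching y values: none (0 points).
  x = 1: rhs = 9, matching y values: 3, 10 (2 points).
  x = 2: rhs = 3, matching y values: 4, 9 (2 points).
  x = 3: rhs = 9, matching y values: 3, 10 (2 points).
  x = 4: rhs = 7, matching y values: none (0 points).
  x = 5: rhs = 3, matching y values: 4, 9 (2 points).
  x = 6: rhs = 3, matching y values: 4, 9 (2 points).
  x = 7: rhs = 0, matching y values: 0 (1 points).
  x = 8: rhs = 0, matching y values: 0 (1 points).
  x = 9: rhs = 9, matching y values: 3, 10 (2 points).
  x = 10: rhs = 7, matching y values: none (0 points).
  x = 11: rhs = 0, matching y values: 0 (1 points).
  x = 12: rhs = 7, matching y values: none (0 points).
Total affine count: 15.
Full point count |E(F_13)| = 15 + 1 = 16.
Hasse bound: |16 − (13+1)| = |2| = 2 ≤ 2√13 ≈ 7.2111 ✓.


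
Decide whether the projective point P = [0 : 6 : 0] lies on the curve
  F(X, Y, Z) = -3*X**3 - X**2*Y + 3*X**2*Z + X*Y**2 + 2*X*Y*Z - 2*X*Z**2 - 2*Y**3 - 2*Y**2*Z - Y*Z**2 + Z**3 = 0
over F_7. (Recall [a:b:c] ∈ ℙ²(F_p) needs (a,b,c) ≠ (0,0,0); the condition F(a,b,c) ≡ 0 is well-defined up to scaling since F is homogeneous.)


F(0,6,0) ≡ 2 (mod 7); P is NOT on the curve.

Evaluate F(0, 6, 0) term-by-term (mod 7).
  -3*X**3 ↦ -3·0·1·1 = 0
  -X**2*Y ↦ -1·0·6·1 = 0
  3*X**2*Z ↦ 3·0·1·0 = 0
  X*Y**2 ↦ 1·0·36·1 = 0
  2*X*Y*Z ↦ 2·0·6·0 = 0
  -2*X*Z**2 ↦ -2·0·1·0 = 0
  -2*Y**3 ↦ -2·1·216·1 = -432
  -2*Y**2*Z ↦ -2·1·36·0 = 0
  -Y*Z**2 ↦ -1·1·6·0 = 0
  Z**3 ↦ 1·1·1·0 = 0
Sum: F(0, 6, 0) = (0) + (0) + (0) + (0) + (0) + (0) + (-432) + (0) + (0) + (0) = -432.
Reducing mod 7: -432 ≡ 2 (mod 7).
Since F(a, b, c) ≡ 2 ≠ 0 (mod 7), P does NOT lie on the curve.


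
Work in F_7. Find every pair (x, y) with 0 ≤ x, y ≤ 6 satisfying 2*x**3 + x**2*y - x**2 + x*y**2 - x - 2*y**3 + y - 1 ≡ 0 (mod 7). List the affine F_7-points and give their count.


Affine F_7-points: {(0, 6), (1, 1), (1, 4), (1, 6), (2, 1), (3, 5), (4, 1), (4, 3), (4, 5), (5, 5)}; count = 10.

For each of the 49 pairs (x, y) ∈ F_7², evaluate f(x, y) mod 7. Record the zeros.
  x = 0: [0↦6, 1↦5, 2↦6, 3↦4, 4↦1, 5↦6, 6↦0]  zeros at y ∈ {6}
  x = 1: [0↦6, 1↦0, 2↦5, 3↦2, 4↦0, 5↦1, 6↦0]  zeros at y ∈ {1, 4, 6}
  x = 2: [0↦2, 1↦0, 2↦4, 3↦2, 4↦3, 5↦2, 6↦1]  zeros at y ∈ {1}
  x = 3: [0↦6, 1↦3, 2↦1, 3↦2, 4↦1, 5↦0, 6↦1]  zeros at y ∈ {5}
  x = 4: [0↦2, 1↦0, 2↦1, 3↦0, 4↦6, 5↦0, 6↦5]  zeros at y ∈ {1, 3, 5}
  x = 5: [0↦2, 1↦3, 2↦2, 3↦1, 4↦2, 5↦0, 6↦4]  zeros at y ∈ {5}
  x = 6: [0↦4, 1↦3, 2↦2, 3↦3, 4↦1, 5↦5, 6↦3]  zeros at y ∈ ∅
Collecting zeros: affine points = {(0, 6), (1, 1), (1, 4), (1, 6), (2, 1), (3, 5), (4, 1), (4, 3), (4, 5), (5, 5)}.
Total count |C(F_7)_aff| = 10.
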